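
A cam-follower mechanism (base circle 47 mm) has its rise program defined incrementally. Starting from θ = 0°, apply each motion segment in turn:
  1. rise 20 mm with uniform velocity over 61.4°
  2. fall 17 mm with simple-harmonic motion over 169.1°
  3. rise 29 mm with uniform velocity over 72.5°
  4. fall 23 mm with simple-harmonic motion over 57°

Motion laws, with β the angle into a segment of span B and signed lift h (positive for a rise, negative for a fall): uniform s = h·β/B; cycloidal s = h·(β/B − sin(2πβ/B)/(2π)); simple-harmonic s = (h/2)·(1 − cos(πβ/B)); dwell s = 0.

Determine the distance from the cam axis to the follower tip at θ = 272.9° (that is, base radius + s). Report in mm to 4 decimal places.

seg 1 [0°–61.4°] uniform, h=20: full span → s += 20 → s = 20.0000
seg 2 [61.4°–230.5°] simple-harmonic, h=-17: full span → s += -17 → s = 3.0000
seg 3 [230.5°–303°] uniform, h=29: θ=272.9° here. β=42.4, B=72.5. 29·42.4/72.5 = 16.9600 → s = 19.9600
radial distance = base radius + s = 47 + 19.9600 = 66.9600

66.9600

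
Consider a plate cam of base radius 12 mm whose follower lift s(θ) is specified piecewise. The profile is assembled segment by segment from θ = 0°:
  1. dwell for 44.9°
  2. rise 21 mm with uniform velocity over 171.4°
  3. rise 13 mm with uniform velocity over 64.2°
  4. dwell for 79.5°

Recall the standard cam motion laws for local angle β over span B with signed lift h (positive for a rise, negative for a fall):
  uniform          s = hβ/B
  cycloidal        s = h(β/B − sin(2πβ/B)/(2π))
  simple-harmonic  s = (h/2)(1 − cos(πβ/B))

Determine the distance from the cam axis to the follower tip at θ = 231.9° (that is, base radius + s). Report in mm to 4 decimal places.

seg 1 [0°–44.9°] dwell: s stays 0.0000
seg 2 [44.9°–216.3°] uniform, h=21: full span → s += 21 → s = 21.0000
seg 3 [216.3°–280.5°] uniform, h=13: θ=231.9° here. β=15.6, B=64.2. 13·15.6/64.2 = 3.1589 → s = 24.1589
radial distance = base radius + s = 12 + 24.1589 = 36.1589

36.1589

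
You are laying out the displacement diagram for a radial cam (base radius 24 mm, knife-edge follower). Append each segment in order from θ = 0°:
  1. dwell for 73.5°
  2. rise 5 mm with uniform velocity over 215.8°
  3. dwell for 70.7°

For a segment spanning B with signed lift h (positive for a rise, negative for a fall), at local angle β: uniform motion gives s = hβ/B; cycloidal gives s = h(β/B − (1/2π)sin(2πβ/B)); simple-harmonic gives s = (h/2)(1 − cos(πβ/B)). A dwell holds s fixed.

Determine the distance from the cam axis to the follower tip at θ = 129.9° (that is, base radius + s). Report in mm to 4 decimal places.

seg 1 [0°–73.5°] dwell: s stays 0.0000
seg 2 [73.5°–289.3°] uniform, h=5: θ=129.9° here. β=56.4, B=215.8. 5·56.4/215.8 = 1.3068 → s = 1.3068
radial distance = base radius + s = 24 + 1.3068 = 25.3068

25.3068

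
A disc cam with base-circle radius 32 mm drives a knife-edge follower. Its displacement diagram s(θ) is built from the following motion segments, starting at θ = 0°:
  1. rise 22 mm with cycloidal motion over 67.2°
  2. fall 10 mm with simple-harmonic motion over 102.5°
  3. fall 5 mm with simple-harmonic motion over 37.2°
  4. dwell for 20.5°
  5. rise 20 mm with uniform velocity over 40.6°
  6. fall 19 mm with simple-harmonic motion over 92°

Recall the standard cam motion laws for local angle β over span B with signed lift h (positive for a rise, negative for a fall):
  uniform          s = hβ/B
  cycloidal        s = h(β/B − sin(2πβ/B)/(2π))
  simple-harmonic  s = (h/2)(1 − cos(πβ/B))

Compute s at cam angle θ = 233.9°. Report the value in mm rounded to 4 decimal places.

seg 1 [0°–67.2°] cycloidal, h=22: full span → s += 22 → s = 22.0000
seg 2 [67.2°–169.7°] simple-harmonic, h=-10: full span → s += -10 → s = 12.0000
seg 3 [169.7°–206.9°] simple-harmonic, h=-5: full span → s += -5 → s = 7.0000
seg 4 [206.9°–227.4°] dwell: s stays 7.0000
seg 5 [227.4°–268°] uniform, h=20: θ=233.9° here. β=6.5, B=40.6. 20·6.5/40.6 = 3.2020 → s = 10.2020

10.2020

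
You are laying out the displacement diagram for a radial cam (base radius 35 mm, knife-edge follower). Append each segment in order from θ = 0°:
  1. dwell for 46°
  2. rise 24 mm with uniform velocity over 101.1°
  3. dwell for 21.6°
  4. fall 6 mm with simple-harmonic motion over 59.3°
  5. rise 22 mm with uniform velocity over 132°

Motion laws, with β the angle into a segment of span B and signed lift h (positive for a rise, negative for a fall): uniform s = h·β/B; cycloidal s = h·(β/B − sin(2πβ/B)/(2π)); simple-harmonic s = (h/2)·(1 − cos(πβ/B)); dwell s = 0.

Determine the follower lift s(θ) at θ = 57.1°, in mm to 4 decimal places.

seg 1 [0°–46°] dwell: s stays 0.0000
seg 2 [46°–147.1°] uniform, h=24: θ=57.1° here. β=11.1, B=101.1. 24·11.1/101.1 = 2.6350 → s = 2.6350

2.6350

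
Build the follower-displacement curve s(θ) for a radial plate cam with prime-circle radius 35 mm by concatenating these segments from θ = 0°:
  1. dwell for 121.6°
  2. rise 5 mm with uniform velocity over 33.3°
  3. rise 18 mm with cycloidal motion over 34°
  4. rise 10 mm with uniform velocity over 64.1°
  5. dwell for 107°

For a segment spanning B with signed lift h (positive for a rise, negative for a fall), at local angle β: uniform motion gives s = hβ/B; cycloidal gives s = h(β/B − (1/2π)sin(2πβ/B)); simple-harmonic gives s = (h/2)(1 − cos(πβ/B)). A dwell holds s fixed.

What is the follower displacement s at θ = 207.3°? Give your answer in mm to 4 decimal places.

seg 1 [0°–121.6°] dwell: s stays 0.0000
seg 2 [121.6°–154.9°] uniform, h=5: full span → s += 5 → s = 5.0000
seg 3 [154.9°–188.9°] cycloidal, h=18: full span → s += 18 → s = 23.0000
seg 4 [188.9°–253°] uniform, h=10: θ=207.3° here. β=18.4, B=64.1. 10·18.4/64.1 = 2.8705 → s = 25.8705

25.8705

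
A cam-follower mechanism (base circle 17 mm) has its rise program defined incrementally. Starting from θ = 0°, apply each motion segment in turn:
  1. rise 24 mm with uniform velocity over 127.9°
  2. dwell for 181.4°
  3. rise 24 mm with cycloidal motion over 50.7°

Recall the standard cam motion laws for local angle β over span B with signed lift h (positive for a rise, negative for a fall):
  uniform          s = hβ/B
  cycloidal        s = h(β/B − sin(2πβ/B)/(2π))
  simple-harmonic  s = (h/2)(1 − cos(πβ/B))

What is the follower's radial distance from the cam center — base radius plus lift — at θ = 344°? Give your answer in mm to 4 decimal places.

seg 1 [0°–127.9°] uniform, h=24: full span → s += 24 → s = 24.0000
seg 2 [127.9°–309.3°] dwell: s stays 24.0000
seg 3 [309.3°–360°] cycloidal, h=24: θ=344° here. β=34.7, B=50.7. 24·(0.6844 − sin(2π·0.6844)/(2π)) = 19.9260 → s = 43.9260
radial distance = base radius + s = 17 + 43.9260 = 60.9260

60.9260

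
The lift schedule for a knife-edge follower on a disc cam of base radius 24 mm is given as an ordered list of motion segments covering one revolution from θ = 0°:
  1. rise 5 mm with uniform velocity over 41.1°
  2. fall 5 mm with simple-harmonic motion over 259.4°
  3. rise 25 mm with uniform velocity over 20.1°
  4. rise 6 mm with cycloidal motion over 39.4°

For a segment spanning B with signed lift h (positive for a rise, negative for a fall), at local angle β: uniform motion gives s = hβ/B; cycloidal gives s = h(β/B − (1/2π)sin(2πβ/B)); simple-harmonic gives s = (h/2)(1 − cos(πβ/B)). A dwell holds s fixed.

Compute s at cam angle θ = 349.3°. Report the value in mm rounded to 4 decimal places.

seg 1 [0°–41.1°] uniform, h=5: full span → s += 5 → s = 5.0000
seg 2 [41.1°–300.5°] simple-harmonic, h=-5: full span → s += -5 → s = 0.0000
seg 3 [300.5°–320.6°] uniform, h=25: full span → s += 25 → s = 25.0000
seg 4 [320.6°–360°] cycloidal, h=6: θ=349.3° here. β=28.7, B=39.4. 6·(0.7284 − sin(2π·0.7284)/(2π)) = 5.3167 → s = 30.3167

30.3167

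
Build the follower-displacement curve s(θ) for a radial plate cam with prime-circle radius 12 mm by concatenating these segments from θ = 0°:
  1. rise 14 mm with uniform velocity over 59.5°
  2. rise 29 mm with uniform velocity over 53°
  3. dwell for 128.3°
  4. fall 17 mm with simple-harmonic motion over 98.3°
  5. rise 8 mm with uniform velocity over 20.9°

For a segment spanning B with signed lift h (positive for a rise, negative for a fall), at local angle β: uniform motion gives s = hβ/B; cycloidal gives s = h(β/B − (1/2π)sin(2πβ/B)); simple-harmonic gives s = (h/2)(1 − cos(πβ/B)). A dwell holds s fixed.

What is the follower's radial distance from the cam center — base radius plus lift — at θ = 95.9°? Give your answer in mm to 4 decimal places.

seg 1 [0°–59.5°] uniform, h=14: full span → s += 14 → s = 14.0000
seg 2 [59.5°–112.5°] uniform, h=29: θ=95.9° here. β=36.4, B=53. 29·36.4/53 = 19.9170 → s = 33.9170
radial distance = base radius + s = 12 + 33.9170 = 45.9170

45.9170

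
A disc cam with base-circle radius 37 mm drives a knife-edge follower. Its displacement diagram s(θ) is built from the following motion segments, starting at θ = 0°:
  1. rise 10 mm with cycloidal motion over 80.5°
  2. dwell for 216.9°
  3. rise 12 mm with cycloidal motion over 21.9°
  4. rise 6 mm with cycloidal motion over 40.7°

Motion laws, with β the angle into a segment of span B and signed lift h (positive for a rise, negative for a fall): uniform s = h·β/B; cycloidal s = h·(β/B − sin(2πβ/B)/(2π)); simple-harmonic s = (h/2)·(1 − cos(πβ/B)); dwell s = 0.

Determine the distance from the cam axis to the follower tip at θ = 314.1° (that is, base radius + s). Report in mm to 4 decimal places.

seg 1 [0°–80.5°] cycloidal, h=10: full span → s += 10 → s = 10.0000
seg 2 [80.5°–297.4°] dwell: s stays 10.0000
seg 3 [297.4°–319.3°] cycloidal, h=12: θ=314.1° here. β=16.7, B=21.9. 12·(0.7626 − sin(2π·0.7626)/(2π)) = 11.0546 → s = 21.0546
radial distance = base radius + s = 37 + 21.0546 = 58.0546

58.0546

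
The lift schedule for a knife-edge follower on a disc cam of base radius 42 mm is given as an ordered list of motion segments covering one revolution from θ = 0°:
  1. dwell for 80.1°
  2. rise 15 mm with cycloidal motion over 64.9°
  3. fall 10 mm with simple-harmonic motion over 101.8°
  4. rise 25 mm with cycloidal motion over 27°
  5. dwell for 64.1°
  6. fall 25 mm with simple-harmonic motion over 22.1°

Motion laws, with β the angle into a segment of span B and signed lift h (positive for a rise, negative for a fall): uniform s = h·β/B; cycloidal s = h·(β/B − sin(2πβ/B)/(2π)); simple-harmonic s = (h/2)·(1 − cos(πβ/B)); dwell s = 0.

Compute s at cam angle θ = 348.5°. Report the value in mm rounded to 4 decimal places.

seg 1 [0°–80.1°] dwell: s stays 0.0000
seg 2 [80.1°–145°] cycloidal, h=15: full span → s += 15 → s = 15.0000
seg 3 [145°–246.8°] simple-harmonic, h=-10: full span → s += -10 → s = 5.0000
seg 4 [246.8°–273.8°] cycloidal, h=25: full span → s += 25 → s = 30.0000
seg 5 [273.8°–337.9°] dwell: s stays 30.0000
seg 6 [337.9°–360°] simple-harmonic, h=-25: θ=348.5° here. β=10.6, B=22.1. -25/2·(1 − cos(π·0.4796)) = -11.7009 → s = 18.2991

18.2991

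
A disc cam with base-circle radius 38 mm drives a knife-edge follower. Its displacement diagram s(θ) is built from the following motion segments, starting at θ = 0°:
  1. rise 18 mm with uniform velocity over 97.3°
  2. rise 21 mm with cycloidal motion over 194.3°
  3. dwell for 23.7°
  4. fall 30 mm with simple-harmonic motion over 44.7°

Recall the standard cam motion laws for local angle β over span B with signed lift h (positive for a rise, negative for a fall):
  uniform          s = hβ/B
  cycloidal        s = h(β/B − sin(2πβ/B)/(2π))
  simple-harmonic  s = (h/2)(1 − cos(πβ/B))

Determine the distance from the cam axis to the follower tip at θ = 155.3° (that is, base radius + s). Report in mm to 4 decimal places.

seg 1 [0°–97.3°] uniform, h=18: full span → s += 18 → s = 18.0000
seg 2 [97.3°–291.6°] cycloidal, h=21: θ=155.3° here. β=58, B=194.3. 21·(0.2985 − sin(2π·0.2985)/(2π)) = 3.0804 → s = 21.0804
radial distance = base radius + s = 38 + 21.0804 = 59.0804

59.0804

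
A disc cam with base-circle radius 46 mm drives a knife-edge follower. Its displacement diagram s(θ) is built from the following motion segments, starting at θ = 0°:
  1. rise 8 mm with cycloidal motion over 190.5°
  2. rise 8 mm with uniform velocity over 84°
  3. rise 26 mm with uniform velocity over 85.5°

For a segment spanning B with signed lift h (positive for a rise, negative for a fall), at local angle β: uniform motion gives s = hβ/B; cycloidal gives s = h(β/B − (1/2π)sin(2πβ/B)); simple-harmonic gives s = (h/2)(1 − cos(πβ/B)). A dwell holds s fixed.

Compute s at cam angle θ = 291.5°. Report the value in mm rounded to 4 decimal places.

seg 1 [0°–190.5°] cycloidal, h=8: full span → s += 8 → s = 8.0000
seg 2 [190.5°–274.5°] uniform, h=8: full span → s += 8 → s = 16.0000
seg 3 [274.5°–360°] uniform, h=26: θ=291.5° here. β=17, B=85.5. 26·17/85.5 = 5.1696 → s = 21.1696

21.1696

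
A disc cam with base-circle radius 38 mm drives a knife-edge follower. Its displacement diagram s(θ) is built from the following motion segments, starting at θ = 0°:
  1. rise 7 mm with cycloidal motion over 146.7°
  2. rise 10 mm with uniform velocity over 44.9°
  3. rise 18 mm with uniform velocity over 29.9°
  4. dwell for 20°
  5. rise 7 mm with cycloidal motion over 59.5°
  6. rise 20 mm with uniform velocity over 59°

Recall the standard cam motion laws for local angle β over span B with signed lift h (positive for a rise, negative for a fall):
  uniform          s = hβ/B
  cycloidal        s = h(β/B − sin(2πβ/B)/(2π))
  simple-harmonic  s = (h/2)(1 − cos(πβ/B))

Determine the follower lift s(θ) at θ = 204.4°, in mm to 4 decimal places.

seg 1 [0°–146.7°] cycloidal, h=7: full span → s += 7 → s = 7.0000
seg 2 [146.7°–191.6°] uniform, h=10: full span → s += 10 → s = 17.0000
seg 3 [191.6°–221.5°] uniform, h=18: θ=204.4° here. β=12.8, B=29.9. 18·12.8/29.9 = 7.7057 → s = 24.7057

24.7057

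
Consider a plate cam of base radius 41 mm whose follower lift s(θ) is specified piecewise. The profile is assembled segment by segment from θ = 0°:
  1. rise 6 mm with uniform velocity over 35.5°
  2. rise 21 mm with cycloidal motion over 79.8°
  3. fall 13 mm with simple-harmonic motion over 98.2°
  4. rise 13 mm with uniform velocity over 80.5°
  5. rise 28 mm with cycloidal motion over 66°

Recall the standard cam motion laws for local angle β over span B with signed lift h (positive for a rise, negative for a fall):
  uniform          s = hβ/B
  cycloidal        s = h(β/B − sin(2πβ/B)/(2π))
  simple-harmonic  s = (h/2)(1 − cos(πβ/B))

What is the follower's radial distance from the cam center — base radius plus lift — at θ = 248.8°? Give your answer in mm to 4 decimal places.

seg 1 [0°–35.5°] uniform, h=6: full span → s += 6 → s = 6.0000
seg 2 [35.5°–115.3°] cycloidal, h=21: full span → s += 21 → s = 27.0000
seg 3 [115.3°–213.5°] simple-harmonic, h=-13: full span → s += -13 → s = 14.0000
seg 4 [213.5°–294°] uniform, h=13: θ=248.8° here. β=35.3, B=80.5. 13·35.3/80.5 = 5.7006 → s = 19.7006
radial distance = base radius + s = 41 + 19.7006 = 60.7006

60.7006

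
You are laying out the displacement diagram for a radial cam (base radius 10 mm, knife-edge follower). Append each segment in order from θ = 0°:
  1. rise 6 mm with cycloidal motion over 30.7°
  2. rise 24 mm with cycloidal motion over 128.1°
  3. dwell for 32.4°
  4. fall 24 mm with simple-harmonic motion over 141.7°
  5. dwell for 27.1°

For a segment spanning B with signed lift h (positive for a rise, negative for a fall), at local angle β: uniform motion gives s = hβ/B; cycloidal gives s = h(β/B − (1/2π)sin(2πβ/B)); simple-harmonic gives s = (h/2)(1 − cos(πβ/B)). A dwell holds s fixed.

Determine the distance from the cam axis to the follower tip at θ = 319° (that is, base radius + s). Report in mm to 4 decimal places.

seg 1 [0°–30.7°] cycloidal, h=6: full span → s += 6 → s = 6.0000
seg 2 [30.7°–158.8°] cycloidal, h=24: full span → s += 24 → s = 30.0000
seg 3 [158.8°–191.2°] dwell: s stays 30.0000
seg 4 [191.2°–332.9°] simple-harmonic, h=-24: θ=319° here. β=127.8, B=141.7. -24/2·(1 − cos(π·0.9019)) = -23.4347 → s = 6.5653
radial distance = base radius + s = 10 + 6.5653 = 16.5653

16.5653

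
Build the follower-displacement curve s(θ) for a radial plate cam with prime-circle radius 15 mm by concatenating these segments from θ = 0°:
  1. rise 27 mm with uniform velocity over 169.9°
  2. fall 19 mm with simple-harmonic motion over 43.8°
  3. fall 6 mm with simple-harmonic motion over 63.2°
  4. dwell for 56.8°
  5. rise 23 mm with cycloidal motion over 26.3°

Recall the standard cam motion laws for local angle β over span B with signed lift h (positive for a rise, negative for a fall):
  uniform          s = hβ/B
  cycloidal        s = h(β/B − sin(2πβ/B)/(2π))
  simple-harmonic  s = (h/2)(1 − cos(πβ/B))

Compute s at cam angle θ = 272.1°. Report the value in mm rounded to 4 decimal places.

seg 1 [0°–169.9°] uniform, h=27: full span → s += 27 → s = 27.0000
seg 2 [169.9°–213.7°] simple-harmonic, h=-19: full span → s += -19 → s = 8.0000
seg 3 [213.7°–276.9°] simple-harmonic, h=-6: θ=272.1° here. β=58.4, B=63.2. -6/2·(1 − cos(π·0.9241)) = -5.9150 → s = 2.0850

2.0850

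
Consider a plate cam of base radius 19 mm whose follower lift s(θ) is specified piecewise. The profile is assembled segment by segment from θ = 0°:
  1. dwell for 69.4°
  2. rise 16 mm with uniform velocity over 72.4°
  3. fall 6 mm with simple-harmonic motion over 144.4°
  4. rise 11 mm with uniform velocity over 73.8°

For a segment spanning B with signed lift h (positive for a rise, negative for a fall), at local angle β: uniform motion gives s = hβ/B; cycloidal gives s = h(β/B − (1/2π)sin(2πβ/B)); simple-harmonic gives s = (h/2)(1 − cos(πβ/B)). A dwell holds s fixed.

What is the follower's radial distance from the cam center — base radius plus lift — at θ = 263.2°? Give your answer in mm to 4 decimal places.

seg 1 [0°–69.4°] dwell: s stays 0.0000
seg 2 [69.4°–141.8°] uniform, h=16: full span → s += 16 → s = 16.0000
seg 3 [141.8°–286.2°] simple-harmonic, h=-6: θ=263.2° here. β=121.4, B=144.4. -6/2·(1 − cos(π·0.8407)) = -5.6322 → s = 10.3678
radial distance = base radius + s = 19 + 10.3678 = 29.3678

29.3678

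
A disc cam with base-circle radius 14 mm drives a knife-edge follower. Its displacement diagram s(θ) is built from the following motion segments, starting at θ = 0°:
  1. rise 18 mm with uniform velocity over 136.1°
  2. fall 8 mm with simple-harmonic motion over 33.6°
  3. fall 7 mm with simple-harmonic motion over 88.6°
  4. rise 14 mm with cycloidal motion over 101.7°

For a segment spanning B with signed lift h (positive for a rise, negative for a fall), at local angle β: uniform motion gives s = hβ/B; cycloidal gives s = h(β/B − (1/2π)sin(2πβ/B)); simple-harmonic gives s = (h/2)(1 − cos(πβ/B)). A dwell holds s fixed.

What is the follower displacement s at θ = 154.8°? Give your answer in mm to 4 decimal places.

seg 1 [0°–136.1°] uniform, h=18: full span → s += 18 → s = 18.0000
seg 2 [136.1°–169.7°] simple-harmonic, h=-8: θ=154.8° here. β=18.7, B=33.6. -8/2·(1 − cos(π·0.5565)) = -4.7069 → s = 13.2931

13.2931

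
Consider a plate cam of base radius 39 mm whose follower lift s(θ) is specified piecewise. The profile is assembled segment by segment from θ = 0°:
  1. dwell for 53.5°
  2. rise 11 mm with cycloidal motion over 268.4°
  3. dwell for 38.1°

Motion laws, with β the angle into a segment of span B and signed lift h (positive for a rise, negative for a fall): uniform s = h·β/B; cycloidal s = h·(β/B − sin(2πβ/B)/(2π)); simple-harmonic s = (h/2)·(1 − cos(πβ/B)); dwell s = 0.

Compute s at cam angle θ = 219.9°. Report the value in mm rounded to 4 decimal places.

seg 1 [0°–53.5°] dwell: s stays 0.0000
seg 2 [53.5°–321.9°] cycloidal, h=11: θ=219.9° here. β=166.4, B=268.4. 11·(0.6200 − sin(2π·0.6200)/(2π)) = 8.0179 → s = 8.0179

8.0179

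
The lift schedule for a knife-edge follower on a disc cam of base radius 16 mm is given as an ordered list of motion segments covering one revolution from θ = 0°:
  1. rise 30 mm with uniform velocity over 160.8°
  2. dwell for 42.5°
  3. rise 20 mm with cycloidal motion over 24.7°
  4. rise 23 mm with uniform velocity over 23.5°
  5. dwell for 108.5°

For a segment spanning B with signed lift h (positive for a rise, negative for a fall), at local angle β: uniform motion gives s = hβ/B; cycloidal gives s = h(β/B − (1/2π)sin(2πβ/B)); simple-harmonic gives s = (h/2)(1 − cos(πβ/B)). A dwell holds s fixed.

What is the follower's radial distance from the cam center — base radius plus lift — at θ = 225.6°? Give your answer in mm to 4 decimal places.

seg 1 [0°–160.8°] uniform, h=30: full span → s += 30 → s = 30.0000
seg 2 [160.8°–203.3°] dwell: s stays 30.0000
seg 3 [203.3°–228°] cycloidal, h=20: θ=225.6° here. β=22.3, B=24.7. 20·(0.9028 − sin(2π·0.9028)/(2π)) = 19.8815 → s = 49.8815
radial distance = base radius + s = 16 + 49.8815 = 65.8815

65.8815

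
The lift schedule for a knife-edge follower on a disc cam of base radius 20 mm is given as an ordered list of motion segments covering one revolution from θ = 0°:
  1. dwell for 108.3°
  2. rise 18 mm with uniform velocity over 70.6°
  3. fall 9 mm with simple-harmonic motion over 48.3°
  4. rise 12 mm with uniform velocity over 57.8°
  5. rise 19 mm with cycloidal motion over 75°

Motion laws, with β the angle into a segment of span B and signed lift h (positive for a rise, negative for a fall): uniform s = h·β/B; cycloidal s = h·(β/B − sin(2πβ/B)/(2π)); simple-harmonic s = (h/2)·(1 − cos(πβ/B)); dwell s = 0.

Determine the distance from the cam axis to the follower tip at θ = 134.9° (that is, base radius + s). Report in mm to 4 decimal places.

seg 1 [0°–108.3°] dwell: s stays 0.0000
seg 2 [108.3°–178.9°] uniform, h=18: θ=134.9° here. β=26.6, B=70.6. 18·26.6/70.6 = 6.7819 → s = 6.7819
radial distance = base radius + s = 20 + 6.7819 = 26.7819

26.7819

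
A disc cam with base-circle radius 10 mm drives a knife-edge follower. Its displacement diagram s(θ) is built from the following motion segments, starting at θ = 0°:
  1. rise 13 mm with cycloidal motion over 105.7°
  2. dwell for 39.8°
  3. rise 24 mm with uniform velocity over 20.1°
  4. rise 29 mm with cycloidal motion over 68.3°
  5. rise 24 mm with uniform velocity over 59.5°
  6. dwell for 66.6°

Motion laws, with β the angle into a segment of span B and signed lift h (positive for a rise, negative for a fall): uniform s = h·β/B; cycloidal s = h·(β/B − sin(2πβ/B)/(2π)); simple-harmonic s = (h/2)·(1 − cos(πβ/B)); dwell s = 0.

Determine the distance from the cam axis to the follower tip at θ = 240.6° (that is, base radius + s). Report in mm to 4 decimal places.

seg 1 [0°–105.7°] cycloidal, h=13: full span → s += 13 → s = 13.0000
seg 2 [105.7°–145.5°] dwell: s stays 13.0000
seg 3 [145.5°–165.6°] uniform, h=24: full span → s += 24 → s = 37.0000
seg 4 [165.6°–233.9°] cycloidal, h=29: full span → s += 29 → s = 66.0000
seg 5 [233.9°–293.4°] uniform, h=24: θ=240.6° here. β=6.7, B=59.5. 24·6.7/59.5 = 2.7025 → s = 68.7025
radial distance = base radius + s = 10 + 68.7025 = 78.7025

78.7025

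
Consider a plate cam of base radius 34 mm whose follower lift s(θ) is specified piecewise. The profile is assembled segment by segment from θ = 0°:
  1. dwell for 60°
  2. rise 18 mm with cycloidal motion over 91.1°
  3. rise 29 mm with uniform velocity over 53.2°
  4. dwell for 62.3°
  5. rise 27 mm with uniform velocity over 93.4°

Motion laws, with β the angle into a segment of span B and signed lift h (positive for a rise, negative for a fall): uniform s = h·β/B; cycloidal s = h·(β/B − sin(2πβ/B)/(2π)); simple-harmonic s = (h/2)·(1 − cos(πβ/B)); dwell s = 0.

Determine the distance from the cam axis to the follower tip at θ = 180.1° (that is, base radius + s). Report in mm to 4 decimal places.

seg 1 [0°–60°] dwell: s stays 0.0000
seg 2 [60°–151.1°] cycloidal, h=18: full span → s += 18 → s = 18.0000
seg 3 [151.1°–204.3°] uniform, h=29: θ=180.1° here. β=29, B=53.2. 29·29/53.2 = 15.8083 → s = 33.8083
radial distance = base radius + s = 34 + 33.8083 = 67.8083

67.8083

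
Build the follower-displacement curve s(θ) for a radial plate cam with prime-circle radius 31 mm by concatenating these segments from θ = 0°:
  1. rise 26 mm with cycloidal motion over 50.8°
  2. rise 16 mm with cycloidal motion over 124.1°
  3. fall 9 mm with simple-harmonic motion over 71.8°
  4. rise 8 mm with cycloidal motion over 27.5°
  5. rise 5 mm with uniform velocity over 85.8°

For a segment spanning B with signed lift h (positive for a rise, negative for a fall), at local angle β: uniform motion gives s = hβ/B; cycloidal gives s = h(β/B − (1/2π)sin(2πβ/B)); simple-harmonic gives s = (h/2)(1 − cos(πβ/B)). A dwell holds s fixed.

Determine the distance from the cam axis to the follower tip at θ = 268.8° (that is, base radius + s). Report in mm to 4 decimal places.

seg 1 [0°–50.8°] cycloidal, h=26: full span → s += 26 → s = 26.0000
seg 2 [50.8°–174.9°] cycloidal, h=16: full span → s += 16 → s = 42.0000
seg 3 [174.9°–246.7°] simple-harmonic, h=-9: full span → s += -9 → s = 33.0000
seg 4 [246.7°–274.2°] cycloidal, h=8: θ=268.8° here. β=22.1, B=27.5. 8·(0.8036 − sin(2π·0.8036)/(2π)) = 7.6307 → s = 40.6307
radial distance = base radius + s = 31 + 40.6307 = 71.6307

71.6307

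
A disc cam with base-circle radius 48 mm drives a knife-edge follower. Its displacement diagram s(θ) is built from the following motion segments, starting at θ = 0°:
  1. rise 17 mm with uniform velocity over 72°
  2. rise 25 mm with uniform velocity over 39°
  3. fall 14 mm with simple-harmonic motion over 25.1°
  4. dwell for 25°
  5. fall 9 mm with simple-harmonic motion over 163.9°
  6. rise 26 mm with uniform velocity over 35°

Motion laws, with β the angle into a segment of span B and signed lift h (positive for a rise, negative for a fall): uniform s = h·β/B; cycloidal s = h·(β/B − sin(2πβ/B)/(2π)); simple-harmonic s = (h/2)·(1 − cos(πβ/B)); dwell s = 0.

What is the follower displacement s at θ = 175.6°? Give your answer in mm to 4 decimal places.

seg 1 [0°–72°] uniform, h=17: full span → s += 17 → s = 17.0000
seg 2 [72°–111°] uniform, h=25: full span → s += 25 → s = 42.0000
seg 3 [111°–136.1°] simple-harmonic, h=-14: full span → s += -14 → s = 28.0000
seg 4 [136.1°–161.1°] dwell: s stays 28.0000
seg 5 [161.1°–325°] simple-harmonic, h=-9: θ=175.6° here. β=14.5, B=163.9. -9/2·(1 − cos(π·0.0885)) = -0.1727 → s = 27.8273

27.8273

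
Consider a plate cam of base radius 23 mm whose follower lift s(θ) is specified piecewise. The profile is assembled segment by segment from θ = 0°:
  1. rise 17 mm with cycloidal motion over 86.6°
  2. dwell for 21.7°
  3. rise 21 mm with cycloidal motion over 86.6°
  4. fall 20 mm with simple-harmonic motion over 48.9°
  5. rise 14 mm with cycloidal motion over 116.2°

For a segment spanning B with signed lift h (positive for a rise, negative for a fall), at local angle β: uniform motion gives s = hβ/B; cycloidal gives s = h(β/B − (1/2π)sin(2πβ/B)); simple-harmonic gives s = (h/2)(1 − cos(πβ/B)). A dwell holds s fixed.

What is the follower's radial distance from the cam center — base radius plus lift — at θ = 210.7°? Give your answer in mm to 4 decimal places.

seg 1 [0°–86.6°] cycloidal, h=17: full span → s += 17 → s = 17.0000
seg 2 [86.6°–108.3°] dwell: s stays 17.0000
seg 3 [108.3°–194.9°] cycloidal, h=21: full span → s += 21 → s = 38.0000
seg 4 [194.9°–243.8°] simple-harmonic, h=-20: θ=210.7° here. β=15.8, B=48.9. -20/2·(1 − cos(π·0.3231)) = -4.7244 → s = 33.2756
radial distance = base radius + s = 23 + 33.2756 = 56.2756

56.2756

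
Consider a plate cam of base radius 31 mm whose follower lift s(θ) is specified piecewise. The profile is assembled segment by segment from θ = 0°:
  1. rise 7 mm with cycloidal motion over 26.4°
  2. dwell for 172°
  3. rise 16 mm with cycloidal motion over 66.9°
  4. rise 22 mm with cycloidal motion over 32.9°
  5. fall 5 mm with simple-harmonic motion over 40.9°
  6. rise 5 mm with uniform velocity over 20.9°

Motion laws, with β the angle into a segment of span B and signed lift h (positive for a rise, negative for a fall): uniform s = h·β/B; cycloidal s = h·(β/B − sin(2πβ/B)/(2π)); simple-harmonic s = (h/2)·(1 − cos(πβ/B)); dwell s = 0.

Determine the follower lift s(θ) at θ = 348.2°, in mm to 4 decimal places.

seg 1 [0°–26.4°] cycloidal, h=7: full span → s += 7 → s = 7.0000
seg 2 [26.4°–198.4°] dwell: s stays 7.0000
seg 3 [198.4°–265.3°] cycloidal, h=16: full span → s += 16 → s = 23.0000
seg 4 [265.3°–298.2°] cycloidal, h=22: full span → s += 22 → s = 45.0000
seg 5 [298.2°–339.1°] simple-harmonic, h=-5: full span → s += -5 → s = 40.0000
seg 6 [339.1°–360°] uniform, h=5: θ=348.2° here. β=9.1, B=20.9. 5·9.1/20.9 = 2.1770 → s = 42.1770

42.1770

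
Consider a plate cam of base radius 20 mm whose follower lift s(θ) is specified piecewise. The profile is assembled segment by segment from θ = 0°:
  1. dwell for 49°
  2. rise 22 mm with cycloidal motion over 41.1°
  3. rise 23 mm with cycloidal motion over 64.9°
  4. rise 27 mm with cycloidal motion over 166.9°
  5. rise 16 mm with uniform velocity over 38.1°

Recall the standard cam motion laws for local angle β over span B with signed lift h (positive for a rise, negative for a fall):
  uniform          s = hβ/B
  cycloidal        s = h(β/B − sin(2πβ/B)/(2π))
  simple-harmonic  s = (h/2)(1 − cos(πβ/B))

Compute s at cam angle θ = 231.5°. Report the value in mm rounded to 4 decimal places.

seg 1 [0°–49°] dwell: s stays 0.0000
seg 2 [49°–90.1°] cycloidal, h=22: full span → s += 22 → s = 22.0000
seg 3 [90.1°–155°] cycloidal, h=23: full span → s += 23 → s = 45.0000
seg 4 [155°–321.9°] cycloidal, h=27: θ=231.5° here. β=76.5, B=166.9. 27·(0.4584 − sin(2π·0.4584)/(2π)) = 11.2641 → s = 56.2641

56.2641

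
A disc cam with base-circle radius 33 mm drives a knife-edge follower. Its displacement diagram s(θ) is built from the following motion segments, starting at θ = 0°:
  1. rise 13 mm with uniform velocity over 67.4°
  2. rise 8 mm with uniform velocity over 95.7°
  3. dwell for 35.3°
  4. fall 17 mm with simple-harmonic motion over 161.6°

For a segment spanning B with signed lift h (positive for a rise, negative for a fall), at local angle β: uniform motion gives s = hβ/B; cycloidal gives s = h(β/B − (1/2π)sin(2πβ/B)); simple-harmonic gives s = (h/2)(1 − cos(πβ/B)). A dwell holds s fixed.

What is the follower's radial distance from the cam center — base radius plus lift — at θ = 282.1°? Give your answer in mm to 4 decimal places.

seg 1 [0°–67.4°] uniform, h=13: full span → s += 13 → s = 13.0000
seg 2 [67.4°–163.1°] uniform, h=8: full span → s += 8 → s = 21.0000
seg 3 [163.1°–198.4°] dwell: s stays 21.0000
seg 4 [198.4°–360°] simple-harmonic, h=-17: θ=282.1° here. β=83.7, B=161.6. -17/2·(1 − cos(π·0.5179)) = -8.9790 → s = 12.0210
radial distance = base radius + s = 33 + 12.0210 = 45.0210

45.0210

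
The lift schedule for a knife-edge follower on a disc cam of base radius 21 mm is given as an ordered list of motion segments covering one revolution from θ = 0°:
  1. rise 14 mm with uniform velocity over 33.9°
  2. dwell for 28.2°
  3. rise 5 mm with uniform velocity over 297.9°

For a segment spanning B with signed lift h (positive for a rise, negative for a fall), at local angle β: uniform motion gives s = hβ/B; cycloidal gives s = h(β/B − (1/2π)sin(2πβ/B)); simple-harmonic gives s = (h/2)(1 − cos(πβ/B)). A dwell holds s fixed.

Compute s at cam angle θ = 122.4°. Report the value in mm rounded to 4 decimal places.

seg 1 [0°–33.9°] uniform, h=14: full span → s += 14 → s = 14.0000
seg 2 [33.9°–62.1°] dwell: s stays 14.0000
seg 3 [62.1°–360°] uniform, h=5: θ=122.4° here. β=60.3, B=297.9. 5·60.3/297.9 = 1.0121 → s = 15.0121

15.0121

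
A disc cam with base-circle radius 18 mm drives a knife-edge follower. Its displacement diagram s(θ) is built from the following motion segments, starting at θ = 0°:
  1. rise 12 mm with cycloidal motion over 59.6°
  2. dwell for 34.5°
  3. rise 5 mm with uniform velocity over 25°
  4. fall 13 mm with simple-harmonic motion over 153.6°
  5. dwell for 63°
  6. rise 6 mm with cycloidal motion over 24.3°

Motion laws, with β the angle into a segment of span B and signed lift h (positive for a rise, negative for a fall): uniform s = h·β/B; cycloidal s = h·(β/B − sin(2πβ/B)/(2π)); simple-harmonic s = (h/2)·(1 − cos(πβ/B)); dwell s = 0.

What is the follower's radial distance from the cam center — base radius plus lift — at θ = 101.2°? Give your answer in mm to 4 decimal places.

seg 1 [0°–59.6°] cycloidal, h=12: full span → s += 12 → s = 12.0000
seg 2 [59.6°–94.1°] dwell: s stays 12.0000
seg 3 [94.1°–119.1°] uniform, h=5: θ=101.2° here. β=7.1, B=25. 5·7.1/25 = 1.4200 → s = 13.4200
radial distance = base radius + s = 18 + 13.4200 = 31.4200

31.4200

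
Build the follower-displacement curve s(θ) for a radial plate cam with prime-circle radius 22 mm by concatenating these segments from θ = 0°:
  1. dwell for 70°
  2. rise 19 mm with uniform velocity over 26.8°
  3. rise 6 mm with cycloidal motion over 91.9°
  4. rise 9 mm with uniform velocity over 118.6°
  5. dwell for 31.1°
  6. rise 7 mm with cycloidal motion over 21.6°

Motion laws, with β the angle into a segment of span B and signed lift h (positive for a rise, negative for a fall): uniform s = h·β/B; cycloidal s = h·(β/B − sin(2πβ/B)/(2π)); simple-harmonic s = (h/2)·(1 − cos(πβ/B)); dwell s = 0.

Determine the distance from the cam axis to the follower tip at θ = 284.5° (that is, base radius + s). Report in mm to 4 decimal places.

seg 1 [0°–70°] dwell: s stays 0.0000
seg 2 [70°–96.8°] uniform, h=19: full span → s += 19 → s = 19.0000
seg 3 [96.8°–188.7°] cycloidal, h=6: full span → s += 6 → s = 25.0000
seg 4 [188.7°–307.3°] uniform, h=9: θ=284.5° here. β=95.8, B=118.6. 9·95.8/118.6 = 7.2698 → s = 32.2698
radial distance = base radius + s = 22 + 32.2698 = 54.2698

54.2698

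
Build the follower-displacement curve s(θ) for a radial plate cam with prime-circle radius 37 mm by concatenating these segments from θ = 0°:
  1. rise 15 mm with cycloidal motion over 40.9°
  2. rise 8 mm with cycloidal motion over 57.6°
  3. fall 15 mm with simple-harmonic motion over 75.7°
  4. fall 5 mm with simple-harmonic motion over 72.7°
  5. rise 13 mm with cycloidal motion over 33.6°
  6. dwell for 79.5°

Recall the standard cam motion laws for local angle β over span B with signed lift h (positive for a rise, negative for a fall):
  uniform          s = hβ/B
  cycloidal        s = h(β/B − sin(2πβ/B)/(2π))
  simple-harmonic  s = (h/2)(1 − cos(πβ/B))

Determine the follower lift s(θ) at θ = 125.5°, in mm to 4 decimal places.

seg 1 [0°–40.9°] cycloidal, h=15: full span → s += 15 → s = 15.0000
seg 2 [40.9°–98.5°] cycloidal, h=8: full span → s += 8 → s = 23.0000
seg 3 [98.5°–174.2°] simple-harmonic, h=-15: θ=125.5° here. β=27, B=75.7. -15/2·(1 − cos(π·0.3567)) = -4.2359 → s = 18.7641

18.7641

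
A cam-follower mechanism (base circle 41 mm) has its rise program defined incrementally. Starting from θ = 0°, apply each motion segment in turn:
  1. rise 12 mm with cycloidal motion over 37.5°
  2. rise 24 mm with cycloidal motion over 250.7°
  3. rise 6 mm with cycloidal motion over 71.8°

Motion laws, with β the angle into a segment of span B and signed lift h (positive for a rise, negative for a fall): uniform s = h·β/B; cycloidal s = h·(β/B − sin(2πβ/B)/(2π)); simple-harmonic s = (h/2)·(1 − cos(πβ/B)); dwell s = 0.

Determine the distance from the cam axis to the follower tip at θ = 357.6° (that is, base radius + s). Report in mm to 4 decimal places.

seg 1 [0°–37.5°] cycloidal, h=12: full span → s += 12 → s = 12.0000
seg 2 [37.5°–288.2°] cycloidal, h=24: full span → s += 24 → s = 36.0000
seg 3 [288.2°–360°] cycloidal, h=6: θ=357.6° here. β=69.4, B=71.8. 6·(0.9666 − sin(2π·0.9666)/(2π)) = 5.9985 → s = 41.9985
radial distance = base radius + s = 41 + 41.9985 = 82.9985

82.9985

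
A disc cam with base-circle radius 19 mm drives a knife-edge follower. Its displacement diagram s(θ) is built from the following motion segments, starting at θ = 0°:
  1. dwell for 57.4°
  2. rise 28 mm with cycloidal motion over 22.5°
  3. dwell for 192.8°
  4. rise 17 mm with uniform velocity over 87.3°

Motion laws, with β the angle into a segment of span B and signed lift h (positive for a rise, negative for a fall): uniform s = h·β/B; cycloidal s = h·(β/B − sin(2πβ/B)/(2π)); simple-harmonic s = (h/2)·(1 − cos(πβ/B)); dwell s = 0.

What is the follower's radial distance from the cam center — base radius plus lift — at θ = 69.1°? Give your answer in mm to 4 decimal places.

seg 1 [0°–57.4°] dwell: s stays 0.0000
seg 2 [57.4°–79.9°] cycloidal, h=28: θ=69.1° here. β=11.7, B=22.5. 28·(0.5200 − sin(2π·0.5200)/(2π)) = 15.1185 → s = 15.1185
radial distance = base radius + s = 19 + 15.1185 = 34.1185

34.1185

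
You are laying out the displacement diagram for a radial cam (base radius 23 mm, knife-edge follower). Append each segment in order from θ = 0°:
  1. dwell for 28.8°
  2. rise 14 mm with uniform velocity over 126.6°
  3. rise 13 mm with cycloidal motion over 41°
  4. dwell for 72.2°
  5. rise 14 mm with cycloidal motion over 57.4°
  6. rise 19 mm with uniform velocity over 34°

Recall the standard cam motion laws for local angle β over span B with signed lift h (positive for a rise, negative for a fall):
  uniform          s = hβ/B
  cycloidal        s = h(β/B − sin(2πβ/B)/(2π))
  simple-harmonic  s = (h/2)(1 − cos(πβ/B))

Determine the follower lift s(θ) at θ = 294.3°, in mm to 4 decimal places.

seg 1 [0°–28.8°] dwell: s stays 0.0000
seg 2 [28.8°–155.4°] uniform, h=14: full span → s += 14 → s = 14.0000
seg 3 [155.4°–196.4°] cycloidal, h=13: full span → s += 13 → s = 27.0000
seg 4 [196.4°–268.6°] dwell: s stays 27.0000
seg 5 [268.6°–326°] cycloidal, h=14: θ=294.3° here. β=25.7, B=57.4. 14·(0.4477 − sin(2π·0.4477)/(2π)) = 5.5497 → s = 32.5497

32.5497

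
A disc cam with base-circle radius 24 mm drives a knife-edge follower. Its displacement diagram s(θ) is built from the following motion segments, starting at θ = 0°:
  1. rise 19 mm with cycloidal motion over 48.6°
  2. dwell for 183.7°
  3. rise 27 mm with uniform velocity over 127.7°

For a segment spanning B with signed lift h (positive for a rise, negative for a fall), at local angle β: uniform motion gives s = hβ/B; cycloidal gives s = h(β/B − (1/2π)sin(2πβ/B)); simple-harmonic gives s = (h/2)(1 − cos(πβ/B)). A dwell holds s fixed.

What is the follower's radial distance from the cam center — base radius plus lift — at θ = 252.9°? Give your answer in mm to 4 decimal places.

seg 1 [0°–48.6°] cycloidal, h=19: full span → s += 19 → s = 19.0000
seg 2 [48.6°–232.3°] dwell: s stays 19.0000
seg 3 [232.3°–360°] uniform, h=27: θ=252.9° here. β=20.6, B=127.7. 27·20.6/127.7 = 4.3555 → s = 23.3555
radial distance = base radius + s = 24 + 23.3555 = 47.3555

47.3555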